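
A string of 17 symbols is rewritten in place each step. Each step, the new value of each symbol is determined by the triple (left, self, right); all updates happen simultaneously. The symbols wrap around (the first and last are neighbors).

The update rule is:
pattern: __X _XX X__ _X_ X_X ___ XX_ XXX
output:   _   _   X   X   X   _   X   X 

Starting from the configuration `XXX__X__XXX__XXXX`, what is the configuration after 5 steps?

_XXXXXXX_XX__XXX_

XXXX_XX__XXX__XXX
XXXXX_XX__XXX__XX
XXXXXX_XX__XXX__X
XXXXXXX_XX__XXX__
_XXXXXXX_XX__XXX_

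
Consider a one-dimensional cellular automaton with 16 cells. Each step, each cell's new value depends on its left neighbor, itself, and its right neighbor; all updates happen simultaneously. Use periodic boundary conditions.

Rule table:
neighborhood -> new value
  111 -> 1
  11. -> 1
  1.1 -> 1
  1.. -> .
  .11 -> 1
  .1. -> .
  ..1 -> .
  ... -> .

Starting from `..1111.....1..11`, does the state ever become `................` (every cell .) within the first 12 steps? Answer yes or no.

no

step 1: ..1111........11
step 2: ..1111........11  (fixed point — unchanged through step 12)
step 12 is ..1111........11, still not uniform .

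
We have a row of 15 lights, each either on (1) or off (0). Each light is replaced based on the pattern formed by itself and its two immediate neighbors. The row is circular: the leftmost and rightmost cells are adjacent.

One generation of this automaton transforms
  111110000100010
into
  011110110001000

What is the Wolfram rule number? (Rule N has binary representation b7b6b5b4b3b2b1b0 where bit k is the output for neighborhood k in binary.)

193

position 1: 111 → 1  (bit 7 = 1)
position 4: 110 → 1  (bit 6 = 1)
position 14: 101 → 0  (bit 5 = 0)
position 5: 100 → 0  (bit 4 = 0)
position 0: 011 → 0  (bit 3 = 0)
position 9: 010 → 0  (bit 2 = 0)
position 8: 001 → 0  (bit 1 = 0)
position 6: 000 → 1  (bit 0 = 1)
bits b7..b0 = 11000001 = 193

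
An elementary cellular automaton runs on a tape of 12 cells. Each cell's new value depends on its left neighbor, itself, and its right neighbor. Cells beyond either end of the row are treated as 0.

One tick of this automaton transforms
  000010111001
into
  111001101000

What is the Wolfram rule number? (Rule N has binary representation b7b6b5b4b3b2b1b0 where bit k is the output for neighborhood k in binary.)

105

position 7: 111 → 0  (bit 7 = 0)
position 8: 110 → 1  (bit 6 = 1)
position 5: 101 → 1  (bit 5 = 1)
position 9: 100 → 0  (bit 4 = 0)
position 6: 011 → 1  (bit 3 = 1)
position 4: 010 → 0  (bit 2 = 0)
position 3: 001 → 0  (bit 1 = 0)
position 0: 000 → 1  (bit 0 = 1)
bits b7..b0 = 01101001 = 105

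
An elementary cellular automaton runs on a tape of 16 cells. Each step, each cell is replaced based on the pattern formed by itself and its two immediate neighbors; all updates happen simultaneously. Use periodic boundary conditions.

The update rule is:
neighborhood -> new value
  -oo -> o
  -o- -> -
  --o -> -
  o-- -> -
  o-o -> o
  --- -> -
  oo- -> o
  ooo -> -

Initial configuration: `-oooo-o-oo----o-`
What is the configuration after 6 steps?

step 1: -o--oo-ooo------
step 2: ----oooo-o------
step 3: ----o--oo-------
step 4: -------oo-------
step 5: -------oo-------  (fixed point — unchanged through step 6)

-------oo-------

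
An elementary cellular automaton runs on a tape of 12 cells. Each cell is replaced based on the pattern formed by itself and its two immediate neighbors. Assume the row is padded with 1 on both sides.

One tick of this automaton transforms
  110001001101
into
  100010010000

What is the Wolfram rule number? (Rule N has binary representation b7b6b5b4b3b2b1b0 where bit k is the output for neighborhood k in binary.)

position 0: 111 → 1  (bit 7 = 1)
position 1: 110 → 0  (bit 6 = 0)
position 10: 101 → 0  (bit 5 = 0)
position 2: 100 → 0  (bit 4 = 0)
position 8: 011 → 0  (bit 3 = 0)
position 5: 010 → 0  (bit 2 = 0)
position 4: 001 → 1  (bit 1 = 1)
position 3: 000 → 0  (bit 0 = 0)
bits b7..b0 = 10000010 = 130

130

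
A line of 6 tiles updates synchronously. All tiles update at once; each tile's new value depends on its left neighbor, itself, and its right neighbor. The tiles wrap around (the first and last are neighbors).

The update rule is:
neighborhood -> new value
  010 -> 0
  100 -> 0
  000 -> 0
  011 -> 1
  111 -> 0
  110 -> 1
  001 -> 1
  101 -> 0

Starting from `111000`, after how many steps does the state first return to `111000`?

101001
100011
100110
001110
011010
111000

6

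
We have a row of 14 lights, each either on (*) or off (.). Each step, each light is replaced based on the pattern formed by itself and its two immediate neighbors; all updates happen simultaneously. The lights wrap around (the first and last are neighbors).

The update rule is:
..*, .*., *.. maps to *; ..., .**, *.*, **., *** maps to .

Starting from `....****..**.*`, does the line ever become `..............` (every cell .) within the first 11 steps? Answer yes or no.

yes

step 1: *..*....**...*
step 2: .****..*..*.*.
step 3: *....******.**
step 4: .*..*.........
step 5: ******........
step 6: ......*......*
step 7: *....***....**
step 8: .*..*...*..*..
step 9: ******.******.
step 10: ..............
all cells are . at step 10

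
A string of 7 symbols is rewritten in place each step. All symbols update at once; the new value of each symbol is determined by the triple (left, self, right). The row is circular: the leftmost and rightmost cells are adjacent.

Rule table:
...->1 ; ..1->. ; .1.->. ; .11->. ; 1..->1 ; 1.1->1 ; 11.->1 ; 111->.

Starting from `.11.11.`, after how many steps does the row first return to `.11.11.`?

..11.11
1..11.1
11..11.
.11..11
1.11..1
11.11..
.11.11.

7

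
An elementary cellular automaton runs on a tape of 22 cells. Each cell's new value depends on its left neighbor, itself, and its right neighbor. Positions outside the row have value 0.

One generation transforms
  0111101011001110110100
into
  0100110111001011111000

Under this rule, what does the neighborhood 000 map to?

At position 21 the neighborhood is 000; the next row has 0 there.

0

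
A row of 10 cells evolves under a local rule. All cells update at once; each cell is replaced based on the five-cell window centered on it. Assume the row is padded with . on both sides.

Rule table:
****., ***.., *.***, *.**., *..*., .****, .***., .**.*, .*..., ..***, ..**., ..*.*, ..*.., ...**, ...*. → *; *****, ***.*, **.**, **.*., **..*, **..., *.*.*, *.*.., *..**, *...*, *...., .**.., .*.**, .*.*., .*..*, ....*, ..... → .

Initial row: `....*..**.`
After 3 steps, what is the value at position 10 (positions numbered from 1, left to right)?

.

...**..*..
..**..***.
.**...***.
position 10 holds .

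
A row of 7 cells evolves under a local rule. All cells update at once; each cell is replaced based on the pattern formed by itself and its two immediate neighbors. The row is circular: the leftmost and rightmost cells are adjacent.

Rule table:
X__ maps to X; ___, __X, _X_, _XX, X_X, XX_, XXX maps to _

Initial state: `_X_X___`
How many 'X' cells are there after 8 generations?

____X__
_____X_
______X
X______
_X_____
__X____
___X___
____X__
count of X: 1

1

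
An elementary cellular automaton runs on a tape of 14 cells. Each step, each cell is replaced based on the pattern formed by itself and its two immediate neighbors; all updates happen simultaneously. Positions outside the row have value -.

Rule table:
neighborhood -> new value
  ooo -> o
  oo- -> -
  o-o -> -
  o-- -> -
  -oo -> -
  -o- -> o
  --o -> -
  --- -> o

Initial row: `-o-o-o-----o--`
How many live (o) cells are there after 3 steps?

-o-o-o-ooo-o-o
-o-o-o--o--o-o
-o-o-o--o--o-o
count of o: 6

6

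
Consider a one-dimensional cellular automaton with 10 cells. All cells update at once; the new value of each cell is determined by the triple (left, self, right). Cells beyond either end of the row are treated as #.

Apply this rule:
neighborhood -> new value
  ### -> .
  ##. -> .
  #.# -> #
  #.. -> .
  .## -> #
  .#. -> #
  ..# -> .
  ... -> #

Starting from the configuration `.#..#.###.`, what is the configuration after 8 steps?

step 1: ##..###..#
step 2: ....#....#
step 3: .##.#.##.#
step 4: ##.####.##
step 5: ..##...##.
step 6: ..#..#.#.#
step 7: ..#..#####
step 8: ..#..#....

..#..#....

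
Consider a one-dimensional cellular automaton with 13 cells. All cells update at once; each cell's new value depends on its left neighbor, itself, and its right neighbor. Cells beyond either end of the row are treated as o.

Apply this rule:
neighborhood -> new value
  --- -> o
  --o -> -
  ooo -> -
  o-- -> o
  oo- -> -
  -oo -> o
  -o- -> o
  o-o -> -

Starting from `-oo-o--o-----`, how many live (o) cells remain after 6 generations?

-o--oo-ooooo-
-oo-o--o-----  (repeats generation 0; period 2)
generation 6: -oo-o--o-----
count of o: 4

4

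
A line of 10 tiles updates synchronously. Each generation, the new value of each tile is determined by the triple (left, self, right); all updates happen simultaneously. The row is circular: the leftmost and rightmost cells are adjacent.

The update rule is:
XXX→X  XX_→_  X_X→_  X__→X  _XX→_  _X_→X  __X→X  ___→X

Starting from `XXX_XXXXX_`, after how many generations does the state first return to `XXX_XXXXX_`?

4

generation 1: _X___XXX__
generation 2: XXXXX_X_XX
generation 3: XXXX__X__X
generation 4: XXX_XXXXX_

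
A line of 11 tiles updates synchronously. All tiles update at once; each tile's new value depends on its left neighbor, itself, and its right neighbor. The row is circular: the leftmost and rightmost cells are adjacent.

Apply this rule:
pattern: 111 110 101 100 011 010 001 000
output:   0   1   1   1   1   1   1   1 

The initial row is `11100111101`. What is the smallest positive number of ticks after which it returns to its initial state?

2

00111100111
11100111101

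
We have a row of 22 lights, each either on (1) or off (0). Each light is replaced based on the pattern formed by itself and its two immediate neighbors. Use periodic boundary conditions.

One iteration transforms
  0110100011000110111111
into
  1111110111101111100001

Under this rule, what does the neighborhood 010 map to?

1

At position 4 the neighborhood is 010; the next row has 1 there.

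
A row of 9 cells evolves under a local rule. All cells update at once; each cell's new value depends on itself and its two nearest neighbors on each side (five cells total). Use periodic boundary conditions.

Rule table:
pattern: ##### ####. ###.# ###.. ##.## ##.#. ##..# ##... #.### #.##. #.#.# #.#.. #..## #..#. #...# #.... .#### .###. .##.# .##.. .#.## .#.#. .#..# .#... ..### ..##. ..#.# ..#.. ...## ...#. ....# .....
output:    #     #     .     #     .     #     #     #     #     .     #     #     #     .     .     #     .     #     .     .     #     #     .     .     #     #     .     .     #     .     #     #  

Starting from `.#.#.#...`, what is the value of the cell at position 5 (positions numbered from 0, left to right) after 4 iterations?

.

..####.##
###.#....
##.##.###
#.....#.#
position 5 holds .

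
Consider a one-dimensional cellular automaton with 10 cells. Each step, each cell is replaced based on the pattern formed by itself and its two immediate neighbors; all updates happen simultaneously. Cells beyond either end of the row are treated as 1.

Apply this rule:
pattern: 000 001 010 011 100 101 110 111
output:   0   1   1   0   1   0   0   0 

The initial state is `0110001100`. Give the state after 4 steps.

step 1: 0001010011
step 2: 1011011100
step 3: 0000000011
step 4: 1000000100

1000000100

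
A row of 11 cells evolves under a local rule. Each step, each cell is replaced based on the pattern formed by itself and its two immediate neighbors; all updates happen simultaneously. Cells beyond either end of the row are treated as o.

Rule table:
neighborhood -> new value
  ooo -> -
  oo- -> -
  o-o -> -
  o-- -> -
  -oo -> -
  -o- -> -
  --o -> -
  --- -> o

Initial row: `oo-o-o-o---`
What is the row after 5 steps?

---------o-
-ooooooo---
---------o-  (repeats step 1; period 2)
step 5: ---------o-

---------o-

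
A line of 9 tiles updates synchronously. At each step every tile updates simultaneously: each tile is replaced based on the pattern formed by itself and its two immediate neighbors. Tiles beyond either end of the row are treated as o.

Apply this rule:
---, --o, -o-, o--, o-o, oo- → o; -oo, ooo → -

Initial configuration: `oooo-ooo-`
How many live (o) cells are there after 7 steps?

7

step 1: ---oo--oo
step 2: ooo-ooo--
step 3: --oo--ooo
step 4: oo-ooo---
step 5: -oo--oooo
step 6: o-ooo----
step 7: oo--ooooo
count of o: 7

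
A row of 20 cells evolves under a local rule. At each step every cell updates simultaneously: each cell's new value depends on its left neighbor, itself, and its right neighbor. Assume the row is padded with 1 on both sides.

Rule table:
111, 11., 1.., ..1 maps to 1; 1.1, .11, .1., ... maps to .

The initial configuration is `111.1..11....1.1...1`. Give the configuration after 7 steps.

111..11.11..1...1.1.
11111.1..111.1.1....
11111..11.11....1..1
1111111.1..11..1.11.
1111111..11.111...1.
111111111.1..111.1..
111111111..11.11..11

111111111..11.11..11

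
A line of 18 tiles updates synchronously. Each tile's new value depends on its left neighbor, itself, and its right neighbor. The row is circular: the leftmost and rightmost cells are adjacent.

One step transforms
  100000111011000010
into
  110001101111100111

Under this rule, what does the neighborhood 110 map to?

1

At position 8 the neighborhood is 110; the next row has 1 there.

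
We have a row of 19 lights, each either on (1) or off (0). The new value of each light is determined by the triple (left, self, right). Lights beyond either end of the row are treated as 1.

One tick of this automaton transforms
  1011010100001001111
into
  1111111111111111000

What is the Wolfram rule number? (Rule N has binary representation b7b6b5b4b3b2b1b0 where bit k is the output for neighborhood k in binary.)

position 16: 111 → 0  (bit 7 = 0)
position 0: 110 → 1  (bit 6 = 1)
position 1: 101 → 1  (bit 5 = 1)
position 8: 100 → 1  (bit 4 = 1)
position 2: 011 → 1  (bit 3 = 1)
position 5: 010 → 1  (bit 2 = 1)
position 11: 001 → 1  (bit 1 = 1)
position 9: 000 → 1  (bit 0 = 1)
bits b7..b0 = 01111111 = 127

127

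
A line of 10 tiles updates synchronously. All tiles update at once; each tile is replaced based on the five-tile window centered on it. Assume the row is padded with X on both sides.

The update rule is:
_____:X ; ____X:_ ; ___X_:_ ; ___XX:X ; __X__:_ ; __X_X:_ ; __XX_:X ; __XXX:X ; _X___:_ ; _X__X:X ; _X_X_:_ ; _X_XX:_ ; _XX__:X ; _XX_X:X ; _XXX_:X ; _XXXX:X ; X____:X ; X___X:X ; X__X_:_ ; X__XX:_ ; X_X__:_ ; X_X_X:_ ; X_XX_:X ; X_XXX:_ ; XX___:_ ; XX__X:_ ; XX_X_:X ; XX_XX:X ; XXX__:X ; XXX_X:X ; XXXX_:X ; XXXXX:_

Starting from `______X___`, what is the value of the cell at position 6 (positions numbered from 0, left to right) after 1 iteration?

_

iteration 1: _XXX____XX
position 6 holds _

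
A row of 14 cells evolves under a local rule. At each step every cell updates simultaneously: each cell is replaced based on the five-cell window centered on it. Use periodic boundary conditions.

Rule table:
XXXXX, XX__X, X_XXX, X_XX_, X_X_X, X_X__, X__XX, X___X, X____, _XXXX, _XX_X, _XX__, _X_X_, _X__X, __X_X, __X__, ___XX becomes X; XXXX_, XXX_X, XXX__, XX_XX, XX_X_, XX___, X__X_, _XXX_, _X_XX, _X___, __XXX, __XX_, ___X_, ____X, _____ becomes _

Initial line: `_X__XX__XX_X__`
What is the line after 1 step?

_XXX_XXX_X_X_X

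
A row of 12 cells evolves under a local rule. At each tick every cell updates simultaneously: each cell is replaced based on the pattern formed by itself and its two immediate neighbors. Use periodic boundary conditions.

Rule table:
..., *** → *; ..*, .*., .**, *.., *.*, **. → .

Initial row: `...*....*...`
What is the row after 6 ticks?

**........**

**...**...**
*..*....*..*
.....**.....
****....****
***..**..***
**........**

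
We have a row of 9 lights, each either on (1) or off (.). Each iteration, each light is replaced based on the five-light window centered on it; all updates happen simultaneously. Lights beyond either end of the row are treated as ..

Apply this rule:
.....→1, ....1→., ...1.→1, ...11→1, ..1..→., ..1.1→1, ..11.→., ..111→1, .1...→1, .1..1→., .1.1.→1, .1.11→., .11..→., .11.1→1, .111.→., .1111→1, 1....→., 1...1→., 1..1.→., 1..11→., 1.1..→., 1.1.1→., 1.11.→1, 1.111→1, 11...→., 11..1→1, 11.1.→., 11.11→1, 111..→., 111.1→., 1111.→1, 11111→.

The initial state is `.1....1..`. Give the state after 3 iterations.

....1.1..

iteration 1: 1.1..1.1.
iteration 2: 11...11.1
iteration 3: ....1.1..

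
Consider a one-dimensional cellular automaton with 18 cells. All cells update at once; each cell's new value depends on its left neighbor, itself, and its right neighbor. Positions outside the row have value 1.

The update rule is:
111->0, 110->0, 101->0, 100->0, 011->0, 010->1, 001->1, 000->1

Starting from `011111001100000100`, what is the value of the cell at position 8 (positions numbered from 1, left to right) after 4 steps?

000000010001111101
011111110110000000
000000000000111111
011111111111000000
position 8 holds 1

1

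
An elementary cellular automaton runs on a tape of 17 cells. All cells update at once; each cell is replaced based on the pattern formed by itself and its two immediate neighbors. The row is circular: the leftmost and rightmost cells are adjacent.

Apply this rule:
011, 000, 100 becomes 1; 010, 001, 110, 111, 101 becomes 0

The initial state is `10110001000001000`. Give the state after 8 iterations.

iteration 1: 00101100111100110
iteration 2: 10001010100010101
iteration 3: 01100000011000001
iteration 4: 01011111010111100
iteration 5: 00010000000100011
iteration 6: 11001111110011010
iteration 7: 10101000001010000
iteration 8: 00000111100001110

00000111100001110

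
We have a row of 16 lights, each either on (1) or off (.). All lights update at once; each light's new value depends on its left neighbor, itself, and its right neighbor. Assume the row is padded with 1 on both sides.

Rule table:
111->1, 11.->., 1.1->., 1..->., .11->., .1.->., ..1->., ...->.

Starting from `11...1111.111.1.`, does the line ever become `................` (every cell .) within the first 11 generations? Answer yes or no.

generation 1: 1.....11...1....
generation 2: ................
all cells are . at generation 2

yes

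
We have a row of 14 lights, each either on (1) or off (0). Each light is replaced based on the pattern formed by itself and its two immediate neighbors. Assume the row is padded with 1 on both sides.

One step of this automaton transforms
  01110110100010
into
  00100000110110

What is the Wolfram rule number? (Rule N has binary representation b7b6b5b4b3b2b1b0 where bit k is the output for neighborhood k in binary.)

150

position 2: 111 → 1  (bit 7 = 1)
position 3: 110 → 0  (bit 6 = 0)
position 0: 101 → 0  (bit 5 = 0)
position 9: 100 → 1  (bit 4 = 1)
position 1: 011 → 0  (bit 3 = 0)
position 8: 010 → 1  (bit 2 = 1)
position 11: 001 → 1  (bit 1 = 1)
position 10: 000 → 0  (bit 0 = 0)
bits b7..b0 = 10010110 = 150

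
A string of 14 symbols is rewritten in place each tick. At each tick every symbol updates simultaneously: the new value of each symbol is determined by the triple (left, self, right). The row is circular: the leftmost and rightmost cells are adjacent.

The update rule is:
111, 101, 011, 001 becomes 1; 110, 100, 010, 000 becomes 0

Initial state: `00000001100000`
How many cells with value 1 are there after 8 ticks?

2

00000011000000
00000110000000
00001100000000
00011000000000
00110000000000
01100000000000
11000000000000
10000000000001
count of 1: 2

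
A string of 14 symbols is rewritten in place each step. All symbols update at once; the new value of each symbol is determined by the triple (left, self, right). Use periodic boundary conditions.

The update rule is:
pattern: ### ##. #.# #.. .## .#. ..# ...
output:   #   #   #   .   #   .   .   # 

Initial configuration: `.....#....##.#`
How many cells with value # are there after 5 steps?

step 1: .###...##.###.
step 2: .###.#.######.
step 3: .####.#######.
step 4: .############.
step 5: .############.
count of #: 12

12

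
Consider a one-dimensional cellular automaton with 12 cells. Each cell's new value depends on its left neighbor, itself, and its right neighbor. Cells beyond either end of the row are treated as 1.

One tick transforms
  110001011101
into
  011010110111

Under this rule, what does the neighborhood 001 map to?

At position 4 the neighborhood is 001; the next row has 1 there.

1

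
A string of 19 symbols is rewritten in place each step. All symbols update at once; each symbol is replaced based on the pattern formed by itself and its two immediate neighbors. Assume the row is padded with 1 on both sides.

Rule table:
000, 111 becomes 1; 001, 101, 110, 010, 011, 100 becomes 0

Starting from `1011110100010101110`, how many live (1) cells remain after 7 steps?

step 1: 0001100001000000100
step 2: 0100001100011110000
step 3: 0001100001001100110
step 4: 0100001100000000000
step 5: 0001100001111111110
step 6: 0100001100111111100
step 7: 0001100000011111000
count of 1: 7

7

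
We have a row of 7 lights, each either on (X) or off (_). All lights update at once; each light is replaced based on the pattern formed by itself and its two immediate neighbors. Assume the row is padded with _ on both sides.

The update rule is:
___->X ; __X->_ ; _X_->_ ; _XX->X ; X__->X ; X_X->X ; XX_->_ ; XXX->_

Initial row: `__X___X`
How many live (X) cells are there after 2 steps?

step 1: X__XX__
step 2: _X_X_XX
count of X: 4

4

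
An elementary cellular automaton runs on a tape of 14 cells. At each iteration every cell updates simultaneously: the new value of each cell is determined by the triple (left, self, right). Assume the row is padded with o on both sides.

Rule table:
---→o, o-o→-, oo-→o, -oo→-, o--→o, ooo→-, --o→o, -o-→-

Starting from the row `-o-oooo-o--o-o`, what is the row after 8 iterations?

------o--oo---
oooooo-oo-oooo
-----o--o-----
ooooo-oo-ooooo
----o--o------
oooo-oo-oooooo
---o--o-------
ooo-oo-ooooooo

ooo-oo-ooooooo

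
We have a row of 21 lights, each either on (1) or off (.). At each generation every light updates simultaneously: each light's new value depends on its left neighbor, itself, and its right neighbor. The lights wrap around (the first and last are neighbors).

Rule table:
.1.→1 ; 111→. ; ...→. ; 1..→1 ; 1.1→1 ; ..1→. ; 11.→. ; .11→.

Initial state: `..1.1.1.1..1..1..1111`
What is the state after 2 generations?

11........1..1..1....

generation 1: 1.11111111.11.11.....
generation 2: 11........1..1..1....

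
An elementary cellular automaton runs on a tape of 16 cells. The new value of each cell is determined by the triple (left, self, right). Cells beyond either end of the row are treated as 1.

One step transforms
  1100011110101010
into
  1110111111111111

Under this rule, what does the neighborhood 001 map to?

At position 4 the neighborhood is 001; the next row has 1 there.

1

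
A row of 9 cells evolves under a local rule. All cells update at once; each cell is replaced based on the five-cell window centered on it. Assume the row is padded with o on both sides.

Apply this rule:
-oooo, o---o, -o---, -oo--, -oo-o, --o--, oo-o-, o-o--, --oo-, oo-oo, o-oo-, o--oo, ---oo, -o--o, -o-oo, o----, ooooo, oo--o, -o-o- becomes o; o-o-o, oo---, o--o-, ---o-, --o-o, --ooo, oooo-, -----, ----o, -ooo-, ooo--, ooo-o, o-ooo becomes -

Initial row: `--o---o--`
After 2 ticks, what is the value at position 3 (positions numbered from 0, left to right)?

o-ooo-ooo
-o---o-oo
position 3 holds -

-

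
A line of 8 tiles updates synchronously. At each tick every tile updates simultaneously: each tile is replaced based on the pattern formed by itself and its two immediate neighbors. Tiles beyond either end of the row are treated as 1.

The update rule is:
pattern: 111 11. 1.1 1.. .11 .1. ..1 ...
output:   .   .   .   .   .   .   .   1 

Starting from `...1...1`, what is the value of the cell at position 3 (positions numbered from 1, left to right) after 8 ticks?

.

.1...1..
...1....
.1...11.
...1....  (repeats tick 2; period 2)
tick 8: ...1....
position 3 holds .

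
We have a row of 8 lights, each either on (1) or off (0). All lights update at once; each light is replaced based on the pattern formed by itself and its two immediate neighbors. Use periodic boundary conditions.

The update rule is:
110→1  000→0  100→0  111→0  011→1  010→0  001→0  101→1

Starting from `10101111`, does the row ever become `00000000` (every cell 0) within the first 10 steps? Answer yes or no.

yes

step 1: 11011000
step 2: 11111000
step 3: 10001000
step 4: 00000000
all cells are 0 at step 4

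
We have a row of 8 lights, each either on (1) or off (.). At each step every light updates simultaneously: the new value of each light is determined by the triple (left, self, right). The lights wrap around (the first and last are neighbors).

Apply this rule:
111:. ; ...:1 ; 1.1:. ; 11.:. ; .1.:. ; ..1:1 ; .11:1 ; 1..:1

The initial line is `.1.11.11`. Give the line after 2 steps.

...1..1.
111.11.1

111.11.1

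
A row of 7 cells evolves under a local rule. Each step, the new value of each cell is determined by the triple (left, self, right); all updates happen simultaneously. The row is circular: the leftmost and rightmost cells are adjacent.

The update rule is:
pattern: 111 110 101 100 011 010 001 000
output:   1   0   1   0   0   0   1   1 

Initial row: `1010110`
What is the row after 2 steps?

step 1: 0101001
step 2: 1010010

1010010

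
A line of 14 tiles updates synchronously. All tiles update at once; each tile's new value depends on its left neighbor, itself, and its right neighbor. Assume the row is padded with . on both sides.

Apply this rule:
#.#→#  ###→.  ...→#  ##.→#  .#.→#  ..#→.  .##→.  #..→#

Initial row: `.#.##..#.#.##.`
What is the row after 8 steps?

##..##...###.#

.##.##.####.##
..##.##...##.#
#..##.###..###
##..##..##...#
.##..##..###.#
..##..##...###
#..##..###...#
##..##...###.#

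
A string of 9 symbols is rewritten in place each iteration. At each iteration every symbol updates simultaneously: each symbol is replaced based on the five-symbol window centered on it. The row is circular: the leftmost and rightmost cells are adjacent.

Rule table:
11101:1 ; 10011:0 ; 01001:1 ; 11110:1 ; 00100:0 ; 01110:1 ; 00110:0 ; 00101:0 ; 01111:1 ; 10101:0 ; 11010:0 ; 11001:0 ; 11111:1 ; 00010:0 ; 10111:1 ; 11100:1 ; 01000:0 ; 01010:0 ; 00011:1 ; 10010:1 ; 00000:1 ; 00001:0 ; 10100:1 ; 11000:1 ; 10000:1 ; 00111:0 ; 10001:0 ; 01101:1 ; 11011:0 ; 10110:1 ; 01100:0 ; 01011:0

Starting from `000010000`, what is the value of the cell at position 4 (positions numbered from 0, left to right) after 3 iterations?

110000111
111101011
111100011
position 4 holds 0

0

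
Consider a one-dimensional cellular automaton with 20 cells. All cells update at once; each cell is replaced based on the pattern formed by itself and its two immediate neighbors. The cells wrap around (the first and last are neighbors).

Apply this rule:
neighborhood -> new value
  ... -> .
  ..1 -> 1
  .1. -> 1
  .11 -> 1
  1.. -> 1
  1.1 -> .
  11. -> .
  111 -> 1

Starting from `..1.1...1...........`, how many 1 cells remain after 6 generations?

.11.11.111..........
11..1..11.1.........
1.111111..11.......1
..11111.111.1.....11
111111..11..11...11.
11111.111.111.1.11..
count of 1: 14

14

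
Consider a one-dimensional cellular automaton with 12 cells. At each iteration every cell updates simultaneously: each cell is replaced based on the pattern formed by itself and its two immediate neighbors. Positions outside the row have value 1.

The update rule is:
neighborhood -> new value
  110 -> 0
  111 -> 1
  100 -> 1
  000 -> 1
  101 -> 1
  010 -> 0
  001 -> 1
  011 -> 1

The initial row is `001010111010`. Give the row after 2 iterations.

110101110101
101011101011

101011101011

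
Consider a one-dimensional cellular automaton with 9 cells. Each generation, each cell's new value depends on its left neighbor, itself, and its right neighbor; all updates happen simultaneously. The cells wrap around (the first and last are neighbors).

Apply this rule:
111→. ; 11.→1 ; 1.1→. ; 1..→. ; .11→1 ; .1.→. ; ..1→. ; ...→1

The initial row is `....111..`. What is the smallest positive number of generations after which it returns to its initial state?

3

generation 1: 111.1.1.1
generation 2: ..1.....1
generation 3: ....111..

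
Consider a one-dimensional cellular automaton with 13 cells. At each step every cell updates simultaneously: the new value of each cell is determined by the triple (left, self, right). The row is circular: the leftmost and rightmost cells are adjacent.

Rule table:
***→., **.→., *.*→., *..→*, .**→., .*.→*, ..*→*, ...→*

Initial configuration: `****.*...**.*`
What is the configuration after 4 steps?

*****....****

.....****....
*****....****
.....****....  (repeats step 1; period 2)
step 4: *****....****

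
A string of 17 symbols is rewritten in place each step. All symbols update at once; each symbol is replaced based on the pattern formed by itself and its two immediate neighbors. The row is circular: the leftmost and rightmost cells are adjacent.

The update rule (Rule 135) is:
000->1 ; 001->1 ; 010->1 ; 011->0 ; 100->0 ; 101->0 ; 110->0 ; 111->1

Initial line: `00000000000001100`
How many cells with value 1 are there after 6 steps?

11111111111110001
11111111111100110
01111111111001000
10111111110011011
00011111100100001
01101111001101111
count of 1: 12

12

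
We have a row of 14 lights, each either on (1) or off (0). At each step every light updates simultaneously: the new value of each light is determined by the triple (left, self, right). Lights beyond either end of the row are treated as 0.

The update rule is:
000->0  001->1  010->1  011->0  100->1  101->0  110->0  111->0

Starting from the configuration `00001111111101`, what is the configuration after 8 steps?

00001110000000

00010000000001
00111000000011
01000100000100
11101110001110
00000001010001
00000011011011
00000100000000
00001110000000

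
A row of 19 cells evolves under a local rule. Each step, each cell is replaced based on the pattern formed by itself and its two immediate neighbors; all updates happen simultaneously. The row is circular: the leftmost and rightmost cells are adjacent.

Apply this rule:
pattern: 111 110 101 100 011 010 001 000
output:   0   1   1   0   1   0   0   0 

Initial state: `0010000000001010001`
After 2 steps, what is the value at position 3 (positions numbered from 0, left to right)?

0

0000000000000100000
0000000000000000000
position 3 holds 0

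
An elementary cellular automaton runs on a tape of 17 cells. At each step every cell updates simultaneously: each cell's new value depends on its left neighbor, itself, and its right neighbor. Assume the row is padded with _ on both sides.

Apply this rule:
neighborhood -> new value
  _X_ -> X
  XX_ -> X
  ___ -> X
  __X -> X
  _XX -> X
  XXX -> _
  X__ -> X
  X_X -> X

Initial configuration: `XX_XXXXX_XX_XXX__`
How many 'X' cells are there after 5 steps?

XXXX___XXXXXX_XXX
X__XXXXX____XXX_X
XXXX___XXXXXX_XXX  (repeats step 1; period 2)
step 5: XXXX___XXXXXX_XXX
count of X: 13

13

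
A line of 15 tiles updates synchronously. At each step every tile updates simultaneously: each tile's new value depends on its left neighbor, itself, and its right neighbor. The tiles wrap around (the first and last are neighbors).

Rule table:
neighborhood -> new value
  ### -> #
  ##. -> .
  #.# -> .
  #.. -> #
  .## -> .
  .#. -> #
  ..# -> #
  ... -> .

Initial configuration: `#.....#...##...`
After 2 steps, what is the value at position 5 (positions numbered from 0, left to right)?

.

step 1: ##...###.#..#.#
step 2: #.#.#.#..####..
position 5 holds .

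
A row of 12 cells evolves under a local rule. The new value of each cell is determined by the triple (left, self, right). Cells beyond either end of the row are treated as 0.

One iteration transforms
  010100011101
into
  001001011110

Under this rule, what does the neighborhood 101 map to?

At position 2 the neighborhood is 101; the next row has 1 there.

1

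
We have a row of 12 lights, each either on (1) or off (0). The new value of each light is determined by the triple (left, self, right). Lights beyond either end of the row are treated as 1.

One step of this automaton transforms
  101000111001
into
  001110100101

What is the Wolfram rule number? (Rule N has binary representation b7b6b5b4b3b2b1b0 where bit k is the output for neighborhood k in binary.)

29

position 7: 111 → 0  (bit 7 = 0)
position 0: 110 → 0  (bit 6 = 0)
position 1: 101 → 0  (bit 5 = 0)
position 3: 100 → 1  (bit 4 = 1)
position 6: 011 → 1  (bit 3 = 1)
position 2: 010 → 1  (bit 2 = 1)
position 5: 001 → 0  (bit 1 = 0)
position 4: 000 → 1  (bit 0 = 1)
bits b7..b0 = 00011101 = 29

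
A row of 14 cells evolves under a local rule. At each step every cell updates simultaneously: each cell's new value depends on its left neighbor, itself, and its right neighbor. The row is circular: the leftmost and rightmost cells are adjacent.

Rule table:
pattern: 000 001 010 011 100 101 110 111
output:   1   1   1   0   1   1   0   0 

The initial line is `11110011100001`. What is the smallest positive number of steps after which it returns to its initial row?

2

step 1: 00001100011110
step 2: 11110011100001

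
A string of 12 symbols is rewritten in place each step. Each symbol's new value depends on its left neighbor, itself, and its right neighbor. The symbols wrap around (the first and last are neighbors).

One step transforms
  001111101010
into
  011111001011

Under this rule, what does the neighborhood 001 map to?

At position 1 the neighborhood is 001; the next row has 1 there.

1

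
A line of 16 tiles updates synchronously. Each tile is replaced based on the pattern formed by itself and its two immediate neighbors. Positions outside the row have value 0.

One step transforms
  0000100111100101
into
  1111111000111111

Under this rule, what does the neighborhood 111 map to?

At position 8 the neighborhood is 111; the next row has 0 there.

0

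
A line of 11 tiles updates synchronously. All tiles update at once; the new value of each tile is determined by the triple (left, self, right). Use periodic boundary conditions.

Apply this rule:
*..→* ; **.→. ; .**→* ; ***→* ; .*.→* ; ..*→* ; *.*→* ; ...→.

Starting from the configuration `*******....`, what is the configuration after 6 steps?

******.*..*
*****.*****
****.******
***.*******
**.********
*.*********

*.*********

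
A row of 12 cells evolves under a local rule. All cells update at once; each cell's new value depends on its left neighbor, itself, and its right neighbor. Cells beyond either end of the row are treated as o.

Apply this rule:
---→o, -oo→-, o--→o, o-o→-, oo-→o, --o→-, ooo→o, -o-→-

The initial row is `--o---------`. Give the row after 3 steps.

ooo--oooooo-

o--oooooooo-
oo--ooooooo-
ooo--oooooo-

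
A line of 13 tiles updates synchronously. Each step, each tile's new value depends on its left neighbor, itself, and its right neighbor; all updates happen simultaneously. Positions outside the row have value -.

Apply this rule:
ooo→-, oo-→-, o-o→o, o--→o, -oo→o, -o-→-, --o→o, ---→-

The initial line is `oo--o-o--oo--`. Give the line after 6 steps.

o-oo-oo-o-o-o

o-oo-o-ooo-o-
-oo-o-oo--o-o
oo-o-oo-oo-o-
o-o-oo-oo-o-o
-o-oo-oo-o-o-
o-oo-oo-o-o-o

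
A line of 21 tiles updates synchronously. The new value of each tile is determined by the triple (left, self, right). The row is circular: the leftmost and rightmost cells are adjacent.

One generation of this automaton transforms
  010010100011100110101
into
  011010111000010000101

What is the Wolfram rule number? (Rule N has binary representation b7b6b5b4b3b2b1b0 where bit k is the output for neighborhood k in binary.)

21

position 11: 111 → 0  (bit 7 = 0)
position 12: 110 → 0  (bit 6 = 0)
position 0: 101 → 0  (bit 5 = 0)
position 2: 100 → 1  (bit 4 = 1)
position 10: 011 → 0  (bit 3 = 0)
position 1: 010 → 1  (bit 2 = 1)
position 3: 001 → 0  (bit 1 = 0)
position 8: 000 → 1  (bit 0 = 1)
bits b7..b0 = 00010101 = 21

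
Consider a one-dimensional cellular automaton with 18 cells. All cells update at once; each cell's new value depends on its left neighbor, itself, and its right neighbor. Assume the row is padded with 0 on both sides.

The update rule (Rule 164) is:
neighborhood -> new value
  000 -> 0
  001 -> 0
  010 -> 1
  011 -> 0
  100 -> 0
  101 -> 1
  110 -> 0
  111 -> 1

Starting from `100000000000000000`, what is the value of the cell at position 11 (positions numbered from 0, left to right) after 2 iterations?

100000000000000000  (fixed point — unchanged through iteration 2)
position 11 holds 0

0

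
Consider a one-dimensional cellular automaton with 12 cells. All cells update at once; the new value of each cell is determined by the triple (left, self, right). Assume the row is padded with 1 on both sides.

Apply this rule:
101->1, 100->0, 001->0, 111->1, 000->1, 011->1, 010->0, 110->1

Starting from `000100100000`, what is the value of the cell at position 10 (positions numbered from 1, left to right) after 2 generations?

1

generation 1: 010000001110
generation 2: 100111101111
position 10 holds 1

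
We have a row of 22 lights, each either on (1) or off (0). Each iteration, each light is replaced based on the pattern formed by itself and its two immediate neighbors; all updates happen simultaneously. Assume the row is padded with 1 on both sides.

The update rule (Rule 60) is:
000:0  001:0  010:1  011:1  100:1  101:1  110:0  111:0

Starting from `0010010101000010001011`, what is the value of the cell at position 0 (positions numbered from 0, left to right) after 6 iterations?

0

1011011111100011001110
0110110000010010101001
1101101000011011111101
0011011100010110000011
1010110010011101000010
0111101011010011100011
position 0 holds 0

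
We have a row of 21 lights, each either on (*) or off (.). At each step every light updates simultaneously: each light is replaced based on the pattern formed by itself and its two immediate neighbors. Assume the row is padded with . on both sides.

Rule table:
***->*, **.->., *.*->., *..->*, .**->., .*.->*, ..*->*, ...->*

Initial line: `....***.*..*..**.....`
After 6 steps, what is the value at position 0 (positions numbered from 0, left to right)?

****.*..******..*****
.**..***.****.**.***.
*..**.*...**......*.*
***...****..*******.*
.*.***.**.**.*****..*
**..*.........***.***
position 0 holds *

*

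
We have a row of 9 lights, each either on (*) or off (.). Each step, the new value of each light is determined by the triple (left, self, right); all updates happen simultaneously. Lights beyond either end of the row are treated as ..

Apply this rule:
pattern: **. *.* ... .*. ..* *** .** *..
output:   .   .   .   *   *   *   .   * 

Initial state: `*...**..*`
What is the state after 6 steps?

**.*..***
...***.*.
..*.*..**
.**.***..
*....*.*.
**..**.**

**..**.**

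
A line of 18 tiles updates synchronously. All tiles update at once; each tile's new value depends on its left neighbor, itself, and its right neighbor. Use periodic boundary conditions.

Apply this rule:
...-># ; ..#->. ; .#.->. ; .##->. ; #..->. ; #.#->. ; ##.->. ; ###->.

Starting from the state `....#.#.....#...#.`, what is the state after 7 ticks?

###.....###...#...
....###.....#...#.
###.....###...#...  (repeats tick 1; period 2)
tick 7: ###.....###...#...

###.....###...#...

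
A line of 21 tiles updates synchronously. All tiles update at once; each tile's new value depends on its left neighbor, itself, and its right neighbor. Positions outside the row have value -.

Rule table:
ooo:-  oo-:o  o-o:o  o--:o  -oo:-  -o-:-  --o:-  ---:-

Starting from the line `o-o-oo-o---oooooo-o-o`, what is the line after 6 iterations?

------o-o-oo-o-------

-o-o-oo-o-------oo-o-
--o-o-oo-o-------oo-o
---o-o-oo-o-------oo-
----o-o-oo-o-------oo
-----o-o-oo-o-------o
------o-o-oo-o-------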